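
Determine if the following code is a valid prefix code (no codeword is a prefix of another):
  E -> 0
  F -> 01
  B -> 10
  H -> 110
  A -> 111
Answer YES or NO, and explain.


Checking each pair (does one codeword prefix another?):
  E='0' vs F='01': prefix -- VIOLATION

NO -- this is NOT a valid prefix code. E (0) is a prefix of F (01).


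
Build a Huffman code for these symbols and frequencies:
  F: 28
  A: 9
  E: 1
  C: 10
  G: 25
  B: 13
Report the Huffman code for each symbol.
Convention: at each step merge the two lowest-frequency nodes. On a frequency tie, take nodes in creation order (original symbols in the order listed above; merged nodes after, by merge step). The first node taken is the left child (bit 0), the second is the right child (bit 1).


Huffman tree construction:
Step 1: Merge E(1) + A(9) = 10
Step 2: Merge C(10) + (E+A)(10) = 20
Step 3: Merge B(13) + (C+(E+A))(20) = 33
Step 4: Merge G(25) + F(28) = 53
Step 5: Merge (B+(C+(E+A)))(33) + (G+F)(53) = 86
Read each symbol's code off the tree from the root (left child = 0, right child = 1).

Codes:
  F: 11 (length 2)
  A: 0111 (length 4)
  E: 0110 (length 4)
  C: 010 (length 3)
  G: 10 (length 2)
  B: 00 (length 2)
Average code length: 202/86 = 2.3488 bits/symbol


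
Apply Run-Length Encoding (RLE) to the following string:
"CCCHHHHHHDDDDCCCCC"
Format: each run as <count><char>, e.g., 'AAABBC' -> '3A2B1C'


Scanning runs left to right:
  i=0: run of 'C' x 3 -> '3C'
  i=3: run of 'H' x 6 -> '6H'
  i=9: run of 'D' x 4 -> '4D'
  i=13: run of 'C' x 5 -> '5C'

RLE = 3C6H4D5C


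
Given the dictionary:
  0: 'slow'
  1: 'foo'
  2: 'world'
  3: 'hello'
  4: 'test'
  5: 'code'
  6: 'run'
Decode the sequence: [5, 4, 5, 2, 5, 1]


Look up each index in the dictionary:
  5 -> 'code'
  4 -> 'test'
  5 -> 'code'
  2 -> 'world'
  5 -> 'code'
  1 -> 'foo'

Decoded: "code test code world code foo"


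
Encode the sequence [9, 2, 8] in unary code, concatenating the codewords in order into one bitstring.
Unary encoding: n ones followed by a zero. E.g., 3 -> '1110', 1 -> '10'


Encode each number as n ones followed by a terminating 0:
  9 -> 1111111110 (10 bits)
  2 -> 110 (3 bits)
  8 -> 111111110 (9 bits)
Total length = 10 + 3 + 9 = 22 bits.

Unary([9, 2, 8]) = 1111111110110111111110 (22 bits)


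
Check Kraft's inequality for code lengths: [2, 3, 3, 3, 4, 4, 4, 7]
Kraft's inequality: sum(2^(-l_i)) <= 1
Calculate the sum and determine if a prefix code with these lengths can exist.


Sum = 2^(-2) + 2^(-3) + 2^(-3) + 2^(-3) + 2^(-4) + 2^(-4) + 2^(-4) + 2^(-7)
    = 0.25 + 0.125 + 0.125 + 0.125 + 0.0625 + 0.0625 + 0.0625 + 0.0078125
    = 105/128 = 0.8203125
Since 0.8203125 <= 1, Kraft's inequality IS satisfied.
A prefix code with these lengths CAN exist.

Kraft sum = 0.8203125. Satisfied.


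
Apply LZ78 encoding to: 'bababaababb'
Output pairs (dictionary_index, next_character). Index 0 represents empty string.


LZ78 encoding steps:
Dictionary: {0: ''}
Step 1: w='' (idx 0), next='b' -> output (0, 'b'), add 'b' as idx 1
Step 2: w='' (idx 0), next='a' -> output (0, 'a'), add 'a' as idx 2
Step 3: w='b' (idx 1), next='a' -> output (1, 'a'), add 'ba' as idx 3
Step 4: w='ba' (idx 3), next='a' -> output (3, 'a'), add 'baa' as idx 4
Step 5: w='ba' (idx 3), next='b' -> output (3, 'b'), add 'bab' as idx 5
Step 6: w='b' (idx 1), end of input -> output (1, '')


Encoded: [(0, 'b'), (0, 'a'), (1, 'a'), (3, 'a'), (3, 'b'), (1, '')]


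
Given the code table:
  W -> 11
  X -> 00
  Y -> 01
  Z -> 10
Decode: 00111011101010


Decoding:
00 -> X
11 -> W
10 -> Z
11 -> W
10 -> Z
10 -> Z
10 -> Z


Result: XWZWZZZ


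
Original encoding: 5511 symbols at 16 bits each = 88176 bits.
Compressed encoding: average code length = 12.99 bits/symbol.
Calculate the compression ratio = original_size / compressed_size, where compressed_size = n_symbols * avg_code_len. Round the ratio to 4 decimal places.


original_size = n_symbols * orig_bits = 5511 * 16 = 88176 bits
compressed_size = n_symbols * avg_code_len = 5511 * 12.99 = 71587.89 bits
ratio = original_size / compressed_size = 88176 / 71587.89 = 1.2317

Compression ratio = 1.2317


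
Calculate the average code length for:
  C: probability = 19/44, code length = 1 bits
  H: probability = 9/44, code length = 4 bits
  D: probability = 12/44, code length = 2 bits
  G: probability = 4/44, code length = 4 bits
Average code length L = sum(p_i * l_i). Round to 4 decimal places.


Weighted contributions p_i * l_i:
  C: (19/44) * 1 = 19/44
  H: (9/44) * 4 = 36/44
  D: (12/44) * 2 = 24/44
  G: (4/44) * 4 = 16/44
Sum = (19 + 36 + 24 + 16)/44 = 95/44

L = 95/44 = 2.1591 bits/symbol


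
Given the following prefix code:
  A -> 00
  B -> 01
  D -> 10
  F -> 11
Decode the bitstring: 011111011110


Decoding step by step:
Bits 01 -> B
Bits 11 -> F
Bits 11 -> F
Bits 01 -> B
Bits 11 -> F
Bits 10 -> D


Decoded message: BFFBFD


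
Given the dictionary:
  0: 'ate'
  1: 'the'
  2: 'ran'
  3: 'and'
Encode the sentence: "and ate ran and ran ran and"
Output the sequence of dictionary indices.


Look up each word in the dictionary:
  'and' -> 3
  'ate' -> 0
  'ran' -> 2
  'and' -> 3
  'ran' -> 2
  'ran' -> 2
  'and' -> 3

Encoded: [3, 0, 2, 3, 2, 2, 3]


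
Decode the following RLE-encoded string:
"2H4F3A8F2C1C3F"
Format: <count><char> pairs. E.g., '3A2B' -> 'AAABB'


Expanding each <count><char> pair:
  2H -> 'HH'
  4F -> 'FFFF'
  3A -> 'AAA'
  8F -> 'FFFFFFFF'
  2C -> 'CC'
  1C -> 'C'
  3F -> 'FFF'

Decoded = HHFFFFAAAFFFFFFFFCCCFFF


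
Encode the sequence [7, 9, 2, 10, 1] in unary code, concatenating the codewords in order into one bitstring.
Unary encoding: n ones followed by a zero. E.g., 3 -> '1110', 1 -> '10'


Encode each number as n ones followed by a terminating 0:
  7 -> 11111110 (8 bits)
  9 -> 1111111110 (10 bits)
  2 -> 110 (3 bits)
  10 -> 11111111110 (11 bits)
  1 -> 10 (2 bits)
Total length = 8 + 10 + 3 + 11 + 2 = 34 bits.

Unary([7, 9, 2, 10, 1]) = 1111111011111111101101111111111010 (34 bits)


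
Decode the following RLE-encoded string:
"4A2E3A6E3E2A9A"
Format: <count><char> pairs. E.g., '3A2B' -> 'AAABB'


Expanding each <count><char> pair:
  4A -> 'AAAA'
  2E -> 'EE'
  3A -> 'AAA'
  6E -> 'EEEEEE'
  3E -> 'EEE'
  2A -> 'AA'
  9A -> 'AAAAAAAAA'

Decoded = AAAAEEAAAEEEEEEEEEAAAAAAAAAAA


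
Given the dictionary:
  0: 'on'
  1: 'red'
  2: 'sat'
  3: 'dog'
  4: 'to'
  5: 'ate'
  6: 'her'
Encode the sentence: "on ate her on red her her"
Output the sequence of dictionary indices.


Look up each word in the dictionary:
  'on' -> 0
  'ate' -> 5
  'her' -> 6
  'on' -> 0
  'red' -> 1
  'her' -> 6
  'her' -> 6

Encoded: [0, 5, 6, 0, 1, 6, 6]


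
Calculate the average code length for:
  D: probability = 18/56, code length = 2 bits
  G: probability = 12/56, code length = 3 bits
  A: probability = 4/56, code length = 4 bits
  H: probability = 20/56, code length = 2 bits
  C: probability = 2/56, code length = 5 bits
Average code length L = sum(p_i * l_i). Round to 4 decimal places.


Weighted contributions p_i * l_i:
  D: (18/56) * 2 = 36/56
  G: (12/56) * 3 = 36/56
  A: (4/56) * 4 = 16/56
  H: (20/56) * 2 = 40/56
  C: (2/56) * 5 = 10/56
Sum = (36 + 36 + 16 + 40 + 10)/56 = 138/56

L = 138/56 = 2.4643 bits/symbol


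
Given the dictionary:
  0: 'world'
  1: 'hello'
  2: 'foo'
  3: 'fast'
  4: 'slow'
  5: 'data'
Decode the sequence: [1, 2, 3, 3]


Look up each index in the dictionary:
  1 -> 'hello'
  2 -> 'foo'
  3 -> 'fast'
  3 -> 'fast'

Decoded: "hello foo fast fast"


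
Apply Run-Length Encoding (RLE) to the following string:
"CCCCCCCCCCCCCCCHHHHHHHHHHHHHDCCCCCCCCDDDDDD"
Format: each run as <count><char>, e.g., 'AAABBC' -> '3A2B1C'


Scanning runs left to right:
  i=0: run of 'C' x 15 -> '15C'
  i=15: run of 'H' x 13 -> '13H'
  i=28: run of 'D' x 1 -> '1D'
  i=29: run of 'C' x 8 -> '8C'
  i=37: run of 'D' x 6 -> '6D'

RLE = 15C13H1D8C6D


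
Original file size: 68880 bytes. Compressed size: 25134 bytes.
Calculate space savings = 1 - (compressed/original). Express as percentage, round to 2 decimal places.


ratio = compressed/original = 25134/68880 = 0.364895
savings = 1 - ratio = 1 - 0.364895 = 0.635105
as a percentage: 0.635105 * 100 = 63.51%

Space savings = 1 - 25134/68880 = 63.51%


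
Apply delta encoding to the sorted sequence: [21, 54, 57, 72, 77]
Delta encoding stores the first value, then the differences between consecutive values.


First value: 21
Deltas:
  54 - 21 = 33
  57 - 54 = 3
  72 - 57 = 15
  77 - 72 = 5


Delta encoded: [21, 33, 3, 15, 5]


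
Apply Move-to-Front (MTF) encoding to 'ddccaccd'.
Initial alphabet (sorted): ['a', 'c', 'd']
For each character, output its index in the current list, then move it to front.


MTF encoding:
'd': index 2 in ['a', 'c', 'd'] -> ['d', 'a', 'c']
'd': index 0 in ['d', 'a', 'c'] -> ['d', 'a', 'c']
'c': index 2 in ['d', 'a', 'c'] -> ['c', 'd', 'a']
'c': index 0 in ['c', 'd', 'a'] -> ['c', 'd', 'a']
'a': index 2 in ['c', 'd', 'a'] -> ['a', 'c', 'd']
'c': index 1 in ['a', 'c', 'd'] -> ['c', 'a', 'd']
'c': index 0 in ['c', 'a', 'd'] -> ['c', 'a', 'd']
'd': index 2 in ['c', 'a', 'd'] -> ['d', 'c', 'a']


Output: [2, 0, 2, 0, 2, 1, 0, 2]


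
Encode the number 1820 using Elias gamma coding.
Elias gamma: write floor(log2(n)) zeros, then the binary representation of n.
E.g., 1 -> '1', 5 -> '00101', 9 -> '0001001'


num_bits = floor(log2(1820)) + 1 = 11
leading_zeros = num_bits - 1 = 10
binary(1820) = 11100011100

Elias gamma(1820) = '0000000000' + '11100011100' = 000000000011100011100 (21 bits)


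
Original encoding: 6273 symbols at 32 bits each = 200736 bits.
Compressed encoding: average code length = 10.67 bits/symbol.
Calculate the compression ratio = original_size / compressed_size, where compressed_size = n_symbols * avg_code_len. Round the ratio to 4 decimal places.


original_size = n_symbols * orig_bits = 6273 * 32 = 200736 bits
compressed_size = n_symbols * avg_code_len = 6273 * 10.67 = 66932.91 bits
ratio = original_size / compressed_size = 200736 / 66932.91 = 2.9991

Compression ratio = 2.9991


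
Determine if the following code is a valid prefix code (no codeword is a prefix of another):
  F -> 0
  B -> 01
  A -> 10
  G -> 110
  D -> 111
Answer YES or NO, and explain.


Checking each pair (does one codeword prefix another?):
  F='0' vs B='01': prefix -- VIOLATION

NO -- this is NOT a valid prefix code. F (0) is a prefix of B (01).


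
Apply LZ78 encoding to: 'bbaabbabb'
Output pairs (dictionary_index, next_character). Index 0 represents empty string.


LZ78 encoding steps:
Dictionary: {0: ''}
Step 1: w='' (idx 0), next='b' -> output (0, 'b'), add 'b' as idx 1
Step 2: w='b' (idx 1), next='a' -> output (1, 'a'), add 'ba' as idx 2
Step 3: w='' (idx 0), next='a' -> output (0, 'a'), add 'a' as idx 3
Step 4: w='b' (idx 1), next='b' -> output (1, 'b'), add 'bb' as idx 4
Step 5: w='a' (idx 3), next='b' -> output (3, 'b'), add 'ab' as idx 5
Step 6: w='b' (idx 1), end of input -> output (1, '')


Encoded: [(0, 'b'), (1, 'a'), (0, 'a'), (1, 'b'), (3, 'b'), (1, '')]


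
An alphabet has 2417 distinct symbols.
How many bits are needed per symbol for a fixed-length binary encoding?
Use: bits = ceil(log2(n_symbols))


log2(2417) = 11.239
Bracket: 2^11 = 2048 < 2417 <= 2^12 = 4096
So ceil(log2(2417)) = 12

bits = ceil(log2(2417)) = ceil(11.239) = 12 bits


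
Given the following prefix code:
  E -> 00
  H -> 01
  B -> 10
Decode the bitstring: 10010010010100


Decoding step by step:
Bits 10 -> B
Bits 01 -> H
Bits 00 -> E
Bits 10 -> B
Bits 01 -> H
Bits 01 -> H
Bits 00 -> E


Decoded message: BHEBHHE


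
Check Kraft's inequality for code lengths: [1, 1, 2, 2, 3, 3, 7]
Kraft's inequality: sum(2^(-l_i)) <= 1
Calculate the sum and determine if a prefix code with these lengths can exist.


Sum = 2^(-1) + 2^(-1) + 2^(-2) + 2^(-2) + 2^(-3) + 2^(-3) + 2^(-7)
    = 0.5 + 0.5 + 0.25 + 0.25 + 0.125 + 0.125 + 0.0078125
    = 225/128 = 1.7578125
Since 1.7578125 > 1, Kraft's inequality is NOT satisfied.
A prefix code with these lengths CANNOT exist.

Kraft sum = 1.7578125. Not satisfied.


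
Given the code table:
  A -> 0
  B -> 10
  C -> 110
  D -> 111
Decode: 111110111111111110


Decoding:
111 -> D
110 -> C
111 -> D
111 -> D
111 -> D
110 -> C


Result: DCDDDC


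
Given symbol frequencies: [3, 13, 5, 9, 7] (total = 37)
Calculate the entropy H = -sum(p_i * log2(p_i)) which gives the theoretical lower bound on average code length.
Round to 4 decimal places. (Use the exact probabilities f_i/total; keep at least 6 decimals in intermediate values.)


Per-symbol terms -p_i * log2(p_i) with p_i = f_i/37:
  p = 3/37 = 0.081081: log2(p) = -3.624491, -p*log2(p) = 0.293878
  p = 13/37 = 0.351351: log2(p) = -1.509014, -p*log2(p) = 0.530194
  p = 5/37 = 0.135135: log2(p) = -2.887525, -p*log2(p) = 0.390206
  p = 9/37 = 0.243243: log2(p) = -2.039528, -p*log2(p) = 0.496101
  p = 7/37 = 0.189189: log2(p) = -2.402098, -p*log2(p) = 0.454451
H = 0.293878 + 0.530194 + 0.390206 + 0.496101 + 0.454451 = 2.164830

H = 2.1648 bits/symbol


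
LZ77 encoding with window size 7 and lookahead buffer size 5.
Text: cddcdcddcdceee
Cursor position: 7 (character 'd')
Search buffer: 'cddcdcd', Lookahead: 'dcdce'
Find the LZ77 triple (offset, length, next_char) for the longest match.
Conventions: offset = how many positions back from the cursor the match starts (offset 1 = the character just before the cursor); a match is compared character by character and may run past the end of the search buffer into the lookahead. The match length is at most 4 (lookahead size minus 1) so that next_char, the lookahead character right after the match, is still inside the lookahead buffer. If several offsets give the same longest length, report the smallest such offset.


Try each offset into the search buffer:
  offset=1 (pos 6, char 'd'): match length 1
  offset=2 (pos 5, char 'c'): match length 0
  offset=3 (pos 4, char 'd'): match length 3
  offset=4 (pos 3, char 'c'): match length 0
  offset=5 (pos 2, char 'd'): match length 4
  offset=6 (pos 1, char 'd'): match length 1
  offset=7 (pos 0, char 'c'): match length 0
Longest match has length 4 at offset 5.
next_char = character at position 7 + 4 = 11 -> 'e'

Best match: offset=5, length=4 (matching 'dcdc' starting at position 2)
LZ77 triple: (5, 4, 'e')


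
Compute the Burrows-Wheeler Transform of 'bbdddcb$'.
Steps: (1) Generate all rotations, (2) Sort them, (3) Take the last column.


Rotations (sorted):
  0: $bbdddcb -> last char: b
  1: b$bbdddc -> last char: c
  2: bbdddcb$ -> last char: $
  3: bdddcb$b -> last char: b
  4: cb$bbddd -> last char: d
  5: dcb$bbdd -> last char: d
  6: ddcb$bbd -> last char: d
  7: dddcb$bb -> last char: b


BWT = bc$bdddb


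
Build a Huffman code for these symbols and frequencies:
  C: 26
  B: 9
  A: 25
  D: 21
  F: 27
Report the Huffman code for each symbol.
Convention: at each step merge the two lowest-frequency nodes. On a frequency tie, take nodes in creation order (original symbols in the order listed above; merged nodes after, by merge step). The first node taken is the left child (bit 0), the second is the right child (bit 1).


Huffman tree construction:
Step 1: Merge B(9) + D(21) = 30
Step 2: Merge A(25) + C(26) = 51
Step 3: Merge F(27) + (B+D)(30) = 57
Step 4: Merge (A+C)(51) + (F+(B+D))(57) = 108
Read each symbol's code off the tree from the root (left child = 0, right child = 1).

Codes:
  C: 01 (length 2)
  B: 110 (length 3)
  A: 00 (length 2)
  D: 111 (length 3)
  F: 10 (length 2)
Average code length: 246/108 = 2.2778 bits/symbol


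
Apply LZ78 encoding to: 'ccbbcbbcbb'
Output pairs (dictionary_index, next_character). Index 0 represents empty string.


LZ78 encoding steps:
Dictionary: {0: ''}
Step 1: w='' (idx 0), next='c' -> output (0, 'c'), add 'c' as idx 1
Step 2: w='c' (idx 1), next='b' -> output (1, 'b'), add 'cb' as idx 2
Step 3: w='' (idx 0), next='b' -> output (0, 'b'), add 'b' as idx 3
Step 4: w='cb' (idx 2), next='b' -> output (2, 'b'), add 'cbb' as idx 4
Step 5: w='cbb' (idx 4), end of input -> output (4, '')


Encoded: [(0, 'c'), (1, 'b'), (0, 'b'), (2, 'b'), (4, '')]


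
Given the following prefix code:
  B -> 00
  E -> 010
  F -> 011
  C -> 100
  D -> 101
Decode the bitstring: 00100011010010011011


Decoding step by step:
Bits 00 -> B
Bits 100 -> C
Bits 011 -> F
Bits 010 -> E
Bits 010 -> E
Bits 011 -> F
Bits 011 -> F


Decoded message: BCFEEFF


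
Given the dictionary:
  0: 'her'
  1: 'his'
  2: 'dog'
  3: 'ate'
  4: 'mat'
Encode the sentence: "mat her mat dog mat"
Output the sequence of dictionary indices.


Look up each word in the dictionary:
  'mat' -> 4
  'her' -> 0
  'mat' -> 4
  'dog' -> 2
  'mat' -> 4

Encoded: [4, 0, 4, 2, 4]


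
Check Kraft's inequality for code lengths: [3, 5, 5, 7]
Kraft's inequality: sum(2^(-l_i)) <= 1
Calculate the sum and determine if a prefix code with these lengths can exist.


Sum = 2^(-3) + 2^(-5) + 2^(-5) + 2^(-7)
    = 0.125 + 0.03125 + 0.03125 + 0.0078125
    = 25/128 = 0.1953125
Since 0.1953125 <= 1, Kraft's inequality IS satisfied.
A prefix code with these lengths CAN exist.

Kraft sum = 0.1953125. Satisfied.


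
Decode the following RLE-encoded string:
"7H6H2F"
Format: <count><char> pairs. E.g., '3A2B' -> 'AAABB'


Expanding each <count><char> pair:
  7H -> 'HHHHHHH'
  6H -> 'HHHHHH'
  2F -> 'FF'

Decoded = HHHHHHHHHHHHHFF


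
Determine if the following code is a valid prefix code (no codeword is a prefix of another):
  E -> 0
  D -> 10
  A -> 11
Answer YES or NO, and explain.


Checking each pair (does one codeword prefix another?):
  E='0' vs D='10': no prefix
  E='0' vs A='11': no prefix
  D='10' vs E='0': no prefix
  D='10' vs A='11': no prefix
  A='11' vs E='0': no prefix
  A='11' vs D='10': no prefix
No violation found over all pairs.

YES -- this is a valid prefix code. No codeword is a prefix of any other codeword.


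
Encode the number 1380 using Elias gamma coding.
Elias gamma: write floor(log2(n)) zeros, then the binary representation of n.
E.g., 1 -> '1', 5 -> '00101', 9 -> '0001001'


num_bits = floor(log2(1380)) + 1 = 11
leading_zeros = num_bits - 1 = 10
binary(1380) = 10101100100

Elias gamma(1380) = '0000000000' + '10101100100' = 000000000010101100100 (21 bits)


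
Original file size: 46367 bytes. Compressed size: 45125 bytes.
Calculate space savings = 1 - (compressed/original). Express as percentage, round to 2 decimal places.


ratio = compressed/original = 45125/46367 = 0.973214
savings = 1 - ratio = 1 - 0.973214 = 0.026786
as a percentage: 0.026786 * 100 = 2.68%

Space savings = 1 - 45125/46367 = 2.68%


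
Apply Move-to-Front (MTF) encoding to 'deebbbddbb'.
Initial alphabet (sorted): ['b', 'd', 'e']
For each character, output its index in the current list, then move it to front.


MTF encoding:
'd': index 1 in ['b', 'd', 'e'] -> ['d', 'b', 'e']
'e': index 2 in ['d', 'b', 'e'] -> ['e', 'd', 'b']
'e': index 0 in ['e', 'd', 'b'] -> ['e', 'd', 'b']
'b': index 2 in ['e', 'd', 'b'] -> ['b', 'e', 'd']
'b': index 0 in ['b', 'e', 'd'] -> ['b', 'e', 'd']
'b': index 0 in ['b', 'e', 'd'] -> ['b', 'e', 'd']
'd': index 2 in ['b', 'e', 'd'] -> ['d', 'b', 'e']
'd': index 0 in ['d', 'b', 'e'] -> ['d', 'b', 'e']
'b': index 1 in ['d', 'b', 'e'] -> ['b', 'd', 'e']
'b': index 0 in ['b', 'd', 'e'] -> ['b', 'd', 'e']


Output: [1, 2, 0, 2, 0, 0, 2, 0, 1, 0]


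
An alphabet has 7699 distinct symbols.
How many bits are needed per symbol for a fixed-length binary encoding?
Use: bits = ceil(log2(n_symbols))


log2(7699) = 12.9105
Bracket: 2^12 = 4096 < 7699 <= 2^13 = 8192
So ceil(log2(7699)) = 13

bits = ceil(log2(7699)) = ceil(12.9105) = 13 bits


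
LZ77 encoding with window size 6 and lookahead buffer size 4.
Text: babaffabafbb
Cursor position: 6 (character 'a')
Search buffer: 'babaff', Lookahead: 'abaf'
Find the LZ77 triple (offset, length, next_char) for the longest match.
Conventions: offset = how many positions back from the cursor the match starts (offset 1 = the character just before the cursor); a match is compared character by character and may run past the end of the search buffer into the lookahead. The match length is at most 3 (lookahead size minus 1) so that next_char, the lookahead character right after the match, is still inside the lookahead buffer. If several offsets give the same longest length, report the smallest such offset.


Try each offset into the search buffer:
  offset=1 (pos 5, char 'f'): match length 0
  offset=2 (pos 4, char 'f'): match length 0
  offset=3 (pos 3, char 'a'): match length 1
  offset=4 (pos 2, char 'b'): match length 0
  offset=5 (pos 1, char 'a'): match length 3
  offset=6 (pos 0, char 'b'): match length 0
Longest match has length 3 at offset 5.
next_char = character at position 6 + 3 = 9 -> 'f'

Best match: offset=5, length=3 (matching 'aba' starting at position 1)
LZ77 triple: (5, 3, 'f')


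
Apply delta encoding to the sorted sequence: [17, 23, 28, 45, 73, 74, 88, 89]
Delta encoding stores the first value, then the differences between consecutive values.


First value: 17
Deltas:
  23 - 17 = 6
  28 - 23 = 5
  45 - 28 = 17
  73 - 45 = 28
  74 - 73 = 1
  88 - 74 = 14
  89 - 88 = 1


Delta encoded: [17, 6, 5, 17, 28, 1, 14, 1]


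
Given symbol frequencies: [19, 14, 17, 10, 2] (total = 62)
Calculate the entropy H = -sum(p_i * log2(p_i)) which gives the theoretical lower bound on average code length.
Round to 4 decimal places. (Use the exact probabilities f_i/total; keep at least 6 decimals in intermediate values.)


Per-symbol terms -p_i * log2(p_i) with p_i = f_i/62:
  p = 19/62 = 0.306452: log2(p) = -1.706269, -p*log2(p) = 0.522889
  p = 14/62 = 0.225806: log2(p) = -2.146841, -p*log2(p) = 0.484771
  p = 17/62 = 0.274194: log2(p) = -1.866733, -p*log2(p) = 0.511846
  p = 10/62 = 0.161290: log2(p) = -2.632268, -p*log2(p) = 0.424559
  p = 2/62 = 0.032258: log2(p) = -4.954196, -p*log2(p) = 0.159813
H = 0.522889 + 0.484771 + 0.511846 + 0.424559 + 0.159813 = 2.103878

H = 2.1039 bits/symbol


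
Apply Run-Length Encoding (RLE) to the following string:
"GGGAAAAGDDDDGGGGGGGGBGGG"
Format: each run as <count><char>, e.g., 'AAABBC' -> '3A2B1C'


Scanning runs left to right:
  i=0: run of 'G' x 3 -> '3G'
  i=3: run of 'A' x 4 -> '4A'
  i=7: run of 'G' x 1 -> '1G'
  i=8: run of 'D' x 4 -> '4D'
  i=12: run of 'G' x 8 -> '8G'
  i=20: run of 'B' x 1 -> '1B'
  i=21: run of 'G' x 3 -> '3G'

RLE = 3G4A1G4D8G1B3G


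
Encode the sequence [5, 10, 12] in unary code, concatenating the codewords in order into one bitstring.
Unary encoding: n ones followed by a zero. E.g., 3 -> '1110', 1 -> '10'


Encode each number as n ones followed by a terminating 0:
  5 -> 111110 (6 bits)
  10 -> 11111111110 (11 bits)
  12 -> 1111111111110 (13 bits)
Total length = 6 + 11 + 13 = 30 bits.

Unary([5, 10, 12]) = 111110111111111101111111111110 (30 bits)


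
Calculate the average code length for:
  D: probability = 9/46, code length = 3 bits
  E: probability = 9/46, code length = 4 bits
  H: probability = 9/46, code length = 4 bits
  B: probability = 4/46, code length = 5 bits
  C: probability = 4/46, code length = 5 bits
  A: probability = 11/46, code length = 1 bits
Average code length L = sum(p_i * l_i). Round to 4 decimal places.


Weighted contributions p_i * l_i:
  D: (9/46) * 3 = 27/46
  E: (9/46) * 4 = 36/46
  H: (9/46) * 4 = 36/46
  B: (4/46) * 5 = 20/46
  C: (4/46) * 5 = 20/46
  A: (11/46) * 1 = 11/46
Sum = (27 + 36 + 36 + 20 + 20 + 11)/46 = 150/46

L = 150/46 = 3.2609 bits/symbol


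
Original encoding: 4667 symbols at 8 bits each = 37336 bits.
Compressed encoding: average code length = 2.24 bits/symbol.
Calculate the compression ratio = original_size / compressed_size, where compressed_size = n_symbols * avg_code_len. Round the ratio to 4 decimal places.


original_size = n_symbols * orig_bits = 4667 * 8 = 37336 bits
compressed_size = n_symbols * avg_code_len = 4667 * 2.24 = 10454.08 bits
ratio = original_size / compressed_size = 37336 / 10454.08 = 3.5714

Compression ratio = 3.5714


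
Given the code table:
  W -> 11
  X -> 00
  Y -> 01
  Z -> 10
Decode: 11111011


Decoding:
11 -> W
11 -> W
10 -> Z
11 -> W


Result: WWZW


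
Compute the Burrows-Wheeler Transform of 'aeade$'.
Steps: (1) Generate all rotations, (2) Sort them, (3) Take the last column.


Rotations (sorted):
  0: $aeade -> last char: e
  1: ade$ae -> last char: e
  2: aeade$ -> last char: $
  3: de$aea -> last char: a
  4: e$aead -> last char: d
  5: eade$a -> last char: a


BWT = ee$ada


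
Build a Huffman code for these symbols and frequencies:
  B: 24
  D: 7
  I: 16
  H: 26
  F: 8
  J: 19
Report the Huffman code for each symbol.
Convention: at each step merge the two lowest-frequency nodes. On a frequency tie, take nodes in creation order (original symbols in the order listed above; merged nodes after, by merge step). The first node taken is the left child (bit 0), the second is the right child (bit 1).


Huffman tree construction:
Step 1: Merge D(7) + F(8) = 15
Step 2: Merge (D+F)(15) + I(16) = 31
Step 3: Merge J(19) + B(24) = 43
Step 4: Merge H(26) + ((D+F)+I)(31) = 57
Step 5: Merge (J+B)(43) + (H+((D+F)+I))(57) = 100
Read each symbol's code off the tree from the root (left child = 0, right child = 1).

Codes:
  B: 01 (length 2)
  D: 1100 (length 4)
  I: 111 (length 3)
  H: 10 (length 2)
  F: 1101 (length 4)
  J: 00 (length 2)
Average code length: 246/100 = 2.4600 bits/symbol


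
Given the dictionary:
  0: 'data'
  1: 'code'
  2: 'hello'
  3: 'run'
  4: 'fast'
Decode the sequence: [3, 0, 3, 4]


Look up each index in the dictionary:
  3 -> 'run'
  0 -> 'data'
  3 -> 'run'
  4 -> 'fast'

Decoded: "run data run fast"


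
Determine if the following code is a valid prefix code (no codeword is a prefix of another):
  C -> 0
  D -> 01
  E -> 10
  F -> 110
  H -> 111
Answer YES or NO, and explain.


Checking each pair (does one codeword prefix another?):
  C='0' vs D='01': prefix -- VIOLATION

NO -- this is NOT a valid prefix code. C (0) is a prefix of D (01).


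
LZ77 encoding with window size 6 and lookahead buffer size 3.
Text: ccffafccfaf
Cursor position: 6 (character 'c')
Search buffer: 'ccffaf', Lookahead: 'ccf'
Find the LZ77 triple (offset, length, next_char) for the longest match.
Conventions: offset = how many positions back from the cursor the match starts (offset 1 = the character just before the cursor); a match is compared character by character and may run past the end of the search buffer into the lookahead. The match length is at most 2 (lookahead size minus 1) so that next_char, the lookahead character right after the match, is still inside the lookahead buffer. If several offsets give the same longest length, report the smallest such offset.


Try each offset into the search buffer:
  offset=1 (pos 5, char 'f'): match length 0
  offset=2 (pos 4, char 'a'): match length 0
  offset=3 (pos 3, char 'f'): match length 0
  offset=4 (pos 2, char 'f'): match length 0
  offset=5 (pos 1, char 'c'): match length 1
  offset=6 (pos 0, char 'c'): match length 2
Longest match has length 2 at offset 6.
next_char = character at position 6 + 2 = 8 -> 'f'

Best match: offset=6, length=2 (matching 'cc' starting at position 0)
LZ77 triple: (6, 2, 'f')


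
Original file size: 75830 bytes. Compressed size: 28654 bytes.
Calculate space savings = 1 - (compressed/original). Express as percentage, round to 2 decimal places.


ratio = compressed/original = 28654/75830 = 0.377872
savings = 1 - ratio = 1 - 0.377872 = 0.622128
as a percentage: 0.622128 * 100 = 62.21%

Space savings = 1 - 28654/75830 = 62.21%


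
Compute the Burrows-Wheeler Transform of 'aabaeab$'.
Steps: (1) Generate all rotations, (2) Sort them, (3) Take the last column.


Rotations (sorted):
  0: $aabaeab -> last char: b
  1: aabaeab$ -> last char: $
  2: ab$aabae -> last char: e
  3: abaeab$a -> last char: a
  4: aeab$aab -> last char: b
  5: b$aabaea -> last char: a
  6: baeab$aa -> last char: a
  7: eab$aaba -> last char: a


BWT = b$eabaaa


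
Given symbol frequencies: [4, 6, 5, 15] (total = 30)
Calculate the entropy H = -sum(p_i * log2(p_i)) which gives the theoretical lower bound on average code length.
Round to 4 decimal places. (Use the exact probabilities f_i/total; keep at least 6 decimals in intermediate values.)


Per-symbol terms -p_i * log2(p_i) with p_i = f_i/30:
  p = 4/30 = 0.133333: log2(p) = -2.906891, -p*log2(p) = 0.387585
  p = 6/30 = 0.200000: log2(p) = -2.321928, -p*log2(p) = 0.464386
  p = 5/30 = 0.166667: log2(p) = -2.584963, -p*log2(p) = 0.430827
  p = 15/30 = 0.500000: log2(p) = -1.000000, -p*log2(p) = 0.500000
H = 0.387585 + 0.464386 + 0.430827 + 0.500000 = 1.782798

H = 1.7828 bits/symbol


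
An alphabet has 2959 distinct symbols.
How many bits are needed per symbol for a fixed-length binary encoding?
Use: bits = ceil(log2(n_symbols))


log2(2959) = 11.5309
Bracket: 2^11 = 2048 < 2959 <= 2^12 = 4096
So ceil(log2(2959)) = 12

bits = ceil(log2(2959)) = ceil(11.5309) = 12 bits


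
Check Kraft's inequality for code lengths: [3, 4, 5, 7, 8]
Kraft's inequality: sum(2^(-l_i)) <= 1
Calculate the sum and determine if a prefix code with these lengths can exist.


Sum = 2^(-3) + 2^(-4) + 2^(-5) + 2^(-7) + 2^(-8)
    = 0.125 + 0.0625 + 0.03125 + 0.0078125 + 0.00390625
    = 59/256 = 0.23046875
Since 0.23046875 <= 1, Kraft's inequality IS satisfied.
A prefix code with these lengths CAN exist.

Kraft sum = 0.23046875. Satisfied.


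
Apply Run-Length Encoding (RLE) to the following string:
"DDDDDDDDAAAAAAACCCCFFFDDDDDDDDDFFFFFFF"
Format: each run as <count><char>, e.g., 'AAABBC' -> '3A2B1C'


Scanning runs left to right:
  i=0: run of 'D' x 8 -> '8D'
  i=8: run of 'A' x 7 -> '7A'
  i=15: run of 'C' x 4 -> '4C'
  i=19: run of 'F' x 3 -> '3F'
  i=22: run of 'D' x 9 -> '9D'
  i=31: run of 'F' x 7 -> '7F'

RLE = 8D7A4C3F9D7F


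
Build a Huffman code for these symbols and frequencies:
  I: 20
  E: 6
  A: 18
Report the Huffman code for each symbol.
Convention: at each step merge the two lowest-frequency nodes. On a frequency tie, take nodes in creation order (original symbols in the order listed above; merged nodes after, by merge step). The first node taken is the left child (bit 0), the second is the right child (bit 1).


Huffman tree construction:
Step 1: Merge E(6) + A(18) = 24
Step 2: Merge I(20) + (E+A)(24) = 44
Read each symbol's code off the tree from the root (left child = 0, right child = 1).

Codes:
  I: 0 (length 1)
  E: 10 (length 2)
  A: 11 (length 2)
Average code length: 68/44 = 1.5455 bits/symbol


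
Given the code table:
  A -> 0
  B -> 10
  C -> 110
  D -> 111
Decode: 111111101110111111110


Decoding:
111 -> D
111 -> D
10 -> B
111 -> D
0 -> A
111 -> D
111 -> D
110 -> C


Result: DDBDADDC


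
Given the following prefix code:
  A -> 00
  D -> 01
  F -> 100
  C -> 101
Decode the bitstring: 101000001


Decoding step by step:
Bits 101 -> C
Bits 00 -> A
Bits 00 -> A
Bits 01 -> D


Decoded message: CAAD


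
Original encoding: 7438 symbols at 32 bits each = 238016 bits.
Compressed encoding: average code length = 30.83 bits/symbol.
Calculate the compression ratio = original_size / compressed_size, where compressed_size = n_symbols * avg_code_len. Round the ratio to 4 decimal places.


original_size = n_symbols * orig_bits = 7438 * 32 = 238016 bits
compressed_size = n_symbols * avg_code_len = 7438 * 30.83 = 229313.54 bits
ratio = original_size / compressed_size = 238016 / 229313.54 = 1.038

Compression ratio = 1.038


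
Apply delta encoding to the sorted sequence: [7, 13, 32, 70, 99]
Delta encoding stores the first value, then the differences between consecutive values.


First value: 7
Deltas:
  13 - 7 = 6
  32 - 13 = 19
  70 - 32 = 38
  99 - 70 = 29


Delta encoded: [7, 6, 19, 38, 29]


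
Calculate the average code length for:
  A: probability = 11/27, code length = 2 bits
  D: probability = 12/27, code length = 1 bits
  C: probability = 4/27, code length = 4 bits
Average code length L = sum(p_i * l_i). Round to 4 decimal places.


Weighted contributions p_i * l_i:
  A: (11/27) * 2 = 22/27
  D: (12/27) * 1 = 12/27
  C: (4/27) * 4 = 16/27
Sum = (22 + 12 + 16)/27 = 50/27

L = 50/27 = 1.8519 bits/symbol


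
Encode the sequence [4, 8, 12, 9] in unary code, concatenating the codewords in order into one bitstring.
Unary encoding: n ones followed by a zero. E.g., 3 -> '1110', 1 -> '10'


Encode each number as n ones followed by a terminating 0:
  4 -> 11110 (5 bits)
  8 -> 111111110 (9 bits)
  12 -> 1111111111110 (13 bits)
  9 -> 1111111110 (10 bits)
Total length = 5 + 9 + 13 + 10 = 37 bits.

Unary([4, 8, 12, 9]) = 1111011111111011111111111101111111110 (37 bits)


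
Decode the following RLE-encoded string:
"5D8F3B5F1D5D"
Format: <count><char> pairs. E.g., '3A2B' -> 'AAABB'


Expanding each <count><char> pair:
  5D -> 'DDDDD'
  8F -> 'FFFFFFFF'
  3B -> 'BBB'
  5F -> 'FFFFF'
  1D -> 'D'
  5D -> 'DDDDD'

Decoded = DDDDDFFFFFFFFBBBFFFFFDDDDDD


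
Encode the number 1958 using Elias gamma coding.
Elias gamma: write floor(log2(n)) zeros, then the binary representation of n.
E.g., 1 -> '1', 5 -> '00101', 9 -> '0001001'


num_bits = floor(log2(1958)) + 1 = 11
leading_zeros = num_bits - 1 = 10
binary(1958) = 11110100110

Elias gamma(1958) = '0000000000' + '11110100110' = 000000000011110100110 (21 bits)


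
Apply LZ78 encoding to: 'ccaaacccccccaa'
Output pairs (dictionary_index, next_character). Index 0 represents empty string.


LZ78 encoding steps:
Dictionary: {0: ''}
Step 1: w='' (idx 0), next='c' -> output (0, 'c'), add 'c' as idx 1
Step 2: w='c' (idx 1), next='a' -> output (1, 'a'), add 'ca' as idx 2
Step 3: w='' (idx 0), next='a' -> output (0, 'a'), add 'a' as idx 3
Step 4: w='a' (idx 3), next='c' -> output (3, 'c'), add 'ac' as idx 4
Step 5: w='c' (idx 1), next='c' -> output (1, 'c'), add 'cc' as idx 5
Step 6: w='cc' (idx 5), next='c' -> output (5, 'c'), add 'ccc' as idx 6
Step 7: w='ca' (idx 2), next='a' -> output (2, 'a'), add 'caa' as idx 7


Encoded: [(0, 'c'), (1, 'a'), (0, 'a'), (3, 'c'), (1, 'c'), (5, 'c'), (2, 'a')]


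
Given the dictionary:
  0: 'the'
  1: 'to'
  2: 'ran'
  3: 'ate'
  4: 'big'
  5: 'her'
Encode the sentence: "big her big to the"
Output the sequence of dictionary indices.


Look up each word in the dictionary:
  'big' -> 4
  'her' -> 5
  'big' -> 4
  'to' -> 1
  'the' -> 0

Encoded: [4, 5, 4, 1, 0]


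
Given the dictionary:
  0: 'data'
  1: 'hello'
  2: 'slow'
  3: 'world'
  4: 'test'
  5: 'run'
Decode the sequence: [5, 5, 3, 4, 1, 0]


Look up each index in the dictionary:
  5 -> 'run'
  5 -> 'run'
  3 -> 'world'
  4 -> 'test'
  1 -> 'hello'
  0 -> 'data'

Decoded: "run run world test hello data"


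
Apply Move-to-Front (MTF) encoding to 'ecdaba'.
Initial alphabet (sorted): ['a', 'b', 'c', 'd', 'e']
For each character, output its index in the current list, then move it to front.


MTF encoding:
'e': index 4 in ['a', 'b', 'c', 'd', 'e'] -> ['e', 'a', 'b', 'c', 'd']
'c': index 3 in ['e', 'a', 'b', 'c', 'd'] -> ['c', 'e', 'a', 'b', 'd']
'd': index 4 in ['c', 'e', 'a', 'b', 'd'] -> ['d', 'c', 'e', 'a', 'b']
'a': index 3 in ['d', 'c', 'e', 'a', 'b'] -> ['a', 'd', 'c', 'e', 'b']
'b': index 4 in ['a', 'd', 'c', 'e', 'b'] -> ['b', 'a', 'd', 'c', 'e']
'a': index 1 in ['b', 'a', 'd', 'c', 'e'] -> ['a', 'b', 'd', 'c', 'e']


Output: [4, 3, 4, 3, 4, 1]


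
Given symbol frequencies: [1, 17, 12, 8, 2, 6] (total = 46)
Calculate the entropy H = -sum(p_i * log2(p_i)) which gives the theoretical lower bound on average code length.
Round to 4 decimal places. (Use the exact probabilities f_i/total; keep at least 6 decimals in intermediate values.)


Per-symbol terms -p_i * log2(p_i) with p_i = f_i/46:
  p = 1/46 = 0.021739: log2(p) = -5.523562, -p*log2(p) = 0.120077
  p = 17/46 = 0.369565: log2(p) = -1.436099, -p*log2(p) = 0.530732
  p = 12/46 = 0.260870: log2(p) = -1.938599, -p*log2(p) = 0.505722
  p = 8/46 = 0.173913: log2(p) = -2.523562, -p*log2(p) = 0.438880
  p = 2/46 = 0.043478: log2(p) = -4.523562, -p*log2(p) = 0.196677
  p = 6/46 = 0.130435: log2(p) = -2.938599, -p*log2(p) = 0.383296
H = 0.120077 + 0.530732 + 0.505722 + 0.438880 + 0.196677 + 0.383296 = 2.175384

H = 2.1754 bits/symbol


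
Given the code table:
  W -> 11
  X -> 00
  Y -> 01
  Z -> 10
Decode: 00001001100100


Decoding:
00 -> X
00 -> X
10 -> Z
01 -> Y
10 -> Z
01 -> Y
00 -> X


Result: XXZYZYX


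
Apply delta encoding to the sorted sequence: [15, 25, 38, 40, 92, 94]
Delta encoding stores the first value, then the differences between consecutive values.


First value: 15
Deltas:
  25 - 15 = 10
  38 - 25 = 13
  40 - 38 = 2
  92 - 40 = 52
  94 - 92 = 2


Delta encoded: [15, 10, 13, 2, 52, 2]


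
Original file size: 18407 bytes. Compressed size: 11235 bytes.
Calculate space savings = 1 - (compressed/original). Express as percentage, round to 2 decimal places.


ratio = compressed/original = 11235/18407 = 0.610366
savings = 1 - ratio = 1 - 0.610366 = 0.389634
as a percentage: 0.389634 * 100 = 38.96%

Space savings = 1 - 11235/18407 = 38.96%


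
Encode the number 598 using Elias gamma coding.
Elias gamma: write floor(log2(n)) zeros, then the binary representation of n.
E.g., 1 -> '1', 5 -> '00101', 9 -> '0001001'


num_bits = floor(log2(598)) + 1 = 10
leading_zeros = num_bits - 1 = 9
binary(598) = 1001010110

Elias gamma(598) = '000000000' + '1001010110' = 0000000001001010110 (19 bits)


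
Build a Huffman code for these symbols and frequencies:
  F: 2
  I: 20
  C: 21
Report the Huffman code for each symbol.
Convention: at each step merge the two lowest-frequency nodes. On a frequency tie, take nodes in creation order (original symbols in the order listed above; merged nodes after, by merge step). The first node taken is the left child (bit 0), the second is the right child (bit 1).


Huffman tree construction:
Step 1: Merge F(2) + I(20) = 22
Step 2: Merge C(21) + (F+I)(22) = 43
Read each symbol's code off the tree from the root (left child = 0, right child = 1).

Codes:
  F: 10 (length 2)
  I: 11 (length 2)
  C: 0 (length 1)
Average code length: 65/43 = 1.5116 bits/symbol


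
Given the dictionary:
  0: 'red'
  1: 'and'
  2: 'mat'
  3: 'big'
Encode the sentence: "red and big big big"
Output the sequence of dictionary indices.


Look up each word in the dictionary:
  'red' -> 0
  'and' -> 1
  'big' -> 3
  'big' -> 3
  'big' -> 3

Encoded: [0, 1, 3, 3, 3]


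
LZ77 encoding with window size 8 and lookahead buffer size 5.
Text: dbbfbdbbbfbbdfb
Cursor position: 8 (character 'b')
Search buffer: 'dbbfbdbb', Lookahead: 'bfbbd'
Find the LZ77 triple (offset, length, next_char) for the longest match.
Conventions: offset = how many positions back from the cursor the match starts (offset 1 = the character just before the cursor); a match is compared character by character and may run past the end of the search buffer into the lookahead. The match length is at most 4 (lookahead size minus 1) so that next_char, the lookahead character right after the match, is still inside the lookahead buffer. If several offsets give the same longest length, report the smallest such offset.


Try each offset into the search buffer:
  offset=1 (pos 7, char 'b'): match length 1
  offset=2 (pos 6, char 'b'): match length 1
  offset=3 (pos 5, char 'd'): match length 0
  offset=4 (pos 4, char 'b'): match length 1
  offset=5 (pos 3, char 'f'): match length 0
  offset=6 (pos 2, char 'b'): match length 3
  offset=7 (pos 1, char 'b'): match length 1
  offset=8 (pos 0, char 'd'): match length 0
Longest match has length 3 at offset 6.
next_char = character at position 8 + 3 = 11 -> 'b'

Best match: offset=6, length=3 (matching 'bfb' starting at position 2)
LZ77 triple: (6, 3, 'b')


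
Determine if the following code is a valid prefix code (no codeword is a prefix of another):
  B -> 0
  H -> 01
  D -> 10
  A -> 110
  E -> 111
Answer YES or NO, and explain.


Checking each pair (does one codeword prefix another?):
  B='0' vs H='01': prefix -- VIOLATION

NO -- this is NOT a valid prefix code. B (0) is a prefix of H (01).


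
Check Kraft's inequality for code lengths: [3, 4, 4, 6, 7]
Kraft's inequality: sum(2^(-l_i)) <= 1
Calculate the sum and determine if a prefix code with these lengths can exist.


Sum = 2^(-3) + 2^(-4) + 2^(-4) + 2^(-6) + 2^(-7)
    = 0.125 + 0.0625 + 0.0625 + 0.015625 + 0.0078125
    = 35/128 = 0.2734375
Since 0.2734375 <= 1, Kraft's inequality IS satisfied.
A prefix code with these lengths CAN exist.

Kraft sum = 0.2734375. Satisfied.
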